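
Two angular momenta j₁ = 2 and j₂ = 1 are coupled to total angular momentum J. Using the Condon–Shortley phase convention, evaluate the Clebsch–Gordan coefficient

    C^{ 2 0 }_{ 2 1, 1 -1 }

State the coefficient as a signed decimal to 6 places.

√[5·1!3!1!/6! · 3!1!0!2!2!2!] = √(2)
  +(−1)^0/∏(0,1,1,0,2,1)! = 1/2  (running 1/2)
⟨..|..⟩ = √(2)·(1/2) = +0.707107

+0.707107  (= +√(1/2))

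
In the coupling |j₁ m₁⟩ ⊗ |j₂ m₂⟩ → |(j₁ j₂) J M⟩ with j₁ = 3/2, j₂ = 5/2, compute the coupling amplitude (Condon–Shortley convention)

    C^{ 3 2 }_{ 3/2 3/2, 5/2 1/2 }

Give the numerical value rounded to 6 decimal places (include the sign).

triangle: 1!×2!×4!/8! = 48/40320
(j±m)!: 3!×0!×3!×2!×5!×1! = 8640
prefactor² = (2J+1)×Δ×N² = 72
  k=0: +1/(0!×1!×0!×3!×2!×1!) = 1/12
Σ = 1/12  ⇒  CG² = 72×1/12² = 1/2
CG = +√(1/2) = +0.707107

+√(1/2) = +0.707107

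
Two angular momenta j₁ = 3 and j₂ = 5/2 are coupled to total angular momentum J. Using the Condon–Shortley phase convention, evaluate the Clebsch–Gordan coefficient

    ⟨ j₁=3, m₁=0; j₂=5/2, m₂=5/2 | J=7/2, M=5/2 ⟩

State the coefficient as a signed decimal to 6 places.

√[8·2!4!3!/10! · 3!3!5!0!6!1!] = √(13824/7)
  +(−1)^2/∏(2,0,1,3,3,0)! = 1/72  (running 1/72)
⟨..|..⟩ = √(13824/7)·(1/72) = +0.617213

+0.617213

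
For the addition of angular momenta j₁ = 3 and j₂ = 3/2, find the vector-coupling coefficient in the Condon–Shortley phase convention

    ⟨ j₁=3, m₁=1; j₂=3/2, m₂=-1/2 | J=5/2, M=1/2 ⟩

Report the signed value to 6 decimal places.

−√(1/70) ≈ -0.119523

triangle: 2!×4!×1!/8! = 48/40320
(j±m)!: 4!×2!×1!×2!×3!×2! = 1152
prefactor² = (2J+1)×Δ×N² = 288/35
  k=0: +1/(0!×2!×2!×1!×2!×0!) = 1/8
  k=1: −1/(1!×1!×1!×0!×3!×1!) = -1/6
Σ = -1/24  ⇒  CG² = 288/35×(-1/24)² = 1/70
CG = −√(1/70) = -0.119523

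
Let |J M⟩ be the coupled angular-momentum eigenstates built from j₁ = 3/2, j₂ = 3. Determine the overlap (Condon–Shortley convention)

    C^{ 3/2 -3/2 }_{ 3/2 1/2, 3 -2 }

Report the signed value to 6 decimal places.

-0.534522

triangle: 3!×0!×3!/7! = 36/5040
(j±m)!: 2!×1!×1!×5!×0!×3! = 1440
prefactor² = (2J+1)×Δ×N² = 288/7
  k=1: −1/(1!×2!×0!×0!×0!×3!) = -1/12
Σ = -1/12  ⇒  CG² = 288/7×(-1/12)² = 2/7
CG = −√(2/7) = -0.534522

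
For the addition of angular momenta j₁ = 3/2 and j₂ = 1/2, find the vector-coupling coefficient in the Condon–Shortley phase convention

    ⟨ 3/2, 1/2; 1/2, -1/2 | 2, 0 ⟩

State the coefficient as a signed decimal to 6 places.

+√(1/2) = +0.707107

triangle: 0!×3!×1!/5! = 6/120
(j±m)!: 2!×1!×0!×1!×2!×2! = 8
prefactor² = (2J+1)×Δ×N² = 2
  k=0: +1/(0!×0!×1!×0!×2!×1!) = 1/2
Σ = 1/2  ⇒  CG² = 2×1/2² = 1/2
CG = +√(1/2) = +0.707107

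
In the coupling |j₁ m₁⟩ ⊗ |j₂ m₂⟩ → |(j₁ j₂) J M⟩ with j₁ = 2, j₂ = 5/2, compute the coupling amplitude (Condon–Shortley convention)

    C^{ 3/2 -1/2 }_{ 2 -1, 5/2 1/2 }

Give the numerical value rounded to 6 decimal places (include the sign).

+√(5/21) = +0.487950

triangle: 3!*1!*2!/7! = 12/5040
(j±m)!: 1!*3!*3!*2!*1!*2! = 144
prefactor² = (2J+1)*Δ*N² = 48/35
  k=2: +1/(2!*1!*1!*1!*0!*1!) = 1/2
  k=3: −1/(3!*0!*0!*0!*1!*2!) = -1/12
Σ = 5/12  ⇒  CG² = 48/35*5/12² = 5/21
CG = +√(5/21) = +0.487950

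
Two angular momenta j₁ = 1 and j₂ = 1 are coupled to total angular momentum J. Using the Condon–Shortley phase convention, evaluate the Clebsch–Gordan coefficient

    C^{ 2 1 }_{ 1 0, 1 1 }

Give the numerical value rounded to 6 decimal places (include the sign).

+0.707107  (= +√(1/2))

j₁+j₂−J=0  J+j₁−j₂=2  J−j₁+j₂=2  j₁+j₂+J+1=5
(j₁±m₁, j₂±m₂, J±M) = (1,1,2,0,3,1)
P² = 2
sum k=0..0:
  [0] +1/2 = 1/2
S = 1/2
C² = P²·S² = 1/2 ; C = +0.707107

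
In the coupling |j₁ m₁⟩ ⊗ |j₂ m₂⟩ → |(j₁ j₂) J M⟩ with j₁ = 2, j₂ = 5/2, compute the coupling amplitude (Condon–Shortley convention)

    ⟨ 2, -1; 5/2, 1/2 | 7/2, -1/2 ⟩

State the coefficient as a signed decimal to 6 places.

j₁+j₂−J=1  J+j₁−j₂=3  J−j₁+j₂=4  j₁+j₂+J+1=9
(j₁±m₁, j₂±m₂, J±M) = (1,3,3,2,3,4)
P² = 1152/35
sum k=0..1:
  [0] +1/36 = 1/36
  [1] −1/8 = -1/8
S = -7/72
C² = P²·S² = 14/45 ; C = -0.557773

−√(14/45) = -0.557773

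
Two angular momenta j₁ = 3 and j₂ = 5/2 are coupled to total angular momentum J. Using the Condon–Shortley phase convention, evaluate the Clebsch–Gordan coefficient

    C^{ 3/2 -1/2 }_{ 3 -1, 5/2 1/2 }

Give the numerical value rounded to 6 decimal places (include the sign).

√[4·4!2!1!/8! · 2!4!3!2!1!2!] = √(192/35)
  +(−1)^2/∏(2,2,2,1,0,0)! = 1/8  (running 1/8)
  +(−1)^3/∏(3,1,1,0,1,1)! = -1/6  (running -1/24)
⟨..|..⟩ = √(192/35)·(-1/24) = -0.097590

−√(1/105) = -0.097590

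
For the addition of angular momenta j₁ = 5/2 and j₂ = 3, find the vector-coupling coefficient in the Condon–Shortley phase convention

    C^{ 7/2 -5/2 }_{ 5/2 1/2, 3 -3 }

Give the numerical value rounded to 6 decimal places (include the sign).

j₁+j₂−J=2  J+j₁−j₂=3  J−j₁+j₂=4  j₁+j₂+J+1=10
(j₁±m₁, j₂±m₂, J±M) = (3,2,0,6,1,6)
P² = 27648/7
sum k=0..0:
  [0] +1/96 = 1/96
S = 1/96
C² = P²·S² = 3/7 ; C = +0.654654

+0.654654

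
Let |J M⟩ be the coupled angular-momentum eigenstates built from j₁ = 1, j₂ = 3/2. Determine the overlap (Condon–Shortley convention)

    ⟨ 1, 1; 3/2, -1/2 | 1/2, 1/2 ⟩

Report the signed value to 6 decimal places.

+0.408248

triangle: 2!×0!×1!/4! = 2/24
(j±m)!: 2!×0!×1!×2!×1!×0! = 4
prefactor² = (2J+1)×Δ×N² = 2/3
  k=0: +1/(0!×2!×0!×1!×0!×0!) = 1/2
Σ = 1/2  ⇒  CG² = 2/3×1/2² = 1/6
CG = +√(1/6) = +0.408248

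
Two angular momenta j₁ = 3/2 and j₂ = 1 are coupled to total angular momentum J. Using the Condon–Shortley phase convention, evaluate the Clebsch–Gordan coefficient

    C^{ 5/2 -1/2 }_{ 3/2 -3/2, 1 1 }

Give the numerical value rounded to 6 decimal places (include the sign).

j₁+j₂−J=0  J+j₁−j₂=3  J−j₁+j₂=2  j₁+j₂+J+1=6
(j₁±m₁, j₂±m₂, J±M) = (0,3,2,0,2,3)
P² = 72/5
sum k=0..0:
  [0] +1/12 = 1/12
S = 1/12
C² = P²·S² = 1/10 ; C = +0.316228

+0.316228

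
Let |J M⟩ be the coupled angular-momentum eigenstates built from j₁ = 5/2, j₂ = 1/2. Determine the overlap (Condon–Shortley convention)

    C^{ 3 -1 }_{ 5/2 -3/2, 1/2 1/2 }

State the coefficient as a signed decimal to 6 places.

+√(1/3) ≈ +0.577350

√[7·0!5!1!/7! · 1!4!1!0!2!4!] = √(192)
  +(−1)^0/∏(0,0,4,1,1,0)! = 1/24  (running 1/24)
⟨..|..⟩ = √(192)·(1/24) = +0.577350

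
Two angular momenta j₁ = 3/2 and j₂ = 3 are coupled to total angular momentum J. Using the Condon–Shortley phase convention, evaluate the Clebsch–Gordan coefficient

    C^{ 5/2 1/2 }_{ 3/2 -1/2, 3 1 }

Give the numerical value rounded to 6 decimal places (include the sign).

-0.119523  (= −√(1/70))

triangle: 2!×1!×4!/8! = 48/40320
(j±m)!: 1!×2!×4!×2!×3!×2! = 1152
prefactor² = (2J+1)×Δ×N² = 288/35
  k=1: −1/(1!×1!×1!×3!×0!×1!) = -1/6
  k=2: +1/(2!×0!×0!×2!×1!×2!) = 1/8
Σ = -1/24  ⇒  CG² = 288/35×(-1/24)² = 1/70
CG = −√(1/70) = -0.119523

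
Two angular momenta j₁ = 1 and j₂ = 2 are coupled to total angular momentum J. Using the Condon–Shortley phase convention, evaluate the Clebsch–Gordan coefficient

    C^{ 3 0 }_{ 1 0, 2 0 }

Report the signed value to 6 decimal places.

triangle: 0!×2!×4!/7! = 48/5040
(j±m)!: 1!×1!×2!×2!×3!×3! = 144
prefactor² = (2J+1)×Δ×N² = 48/5
  k=0: +1/(0!×0!×1!×2!×1!×2!) = 1/4
Σ = 1/4  ⇒  CG² = 48/5×1/4² = 3/5
CG = +√(3/5) = +0.774597

+0.774597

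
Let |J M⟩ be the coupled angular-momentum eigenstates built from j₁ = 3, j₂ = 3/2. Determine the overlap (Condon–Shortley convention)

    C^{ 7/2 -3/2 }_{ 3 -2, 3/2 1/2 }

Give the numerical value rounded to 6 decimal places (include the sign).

triangle: 1!×5!×2!/9! = 240/362880
(j±m)!: 1!×5!×2!×1!×2!×5! = 57600
prefactor² = (2J+1)×Δ×N² = 6400/21
  k=0: +1/(0!×1!×5!×2!×0!×0!) = 1/240
  k=1: −1/(1!×0!×4!×1!×1!×1!) = -1/24
Σ = -3/80  ⇒  CG² = 6400/21×(-3/80)² = 3/7
CG = −√(3/7) = -0.654654

-0.654654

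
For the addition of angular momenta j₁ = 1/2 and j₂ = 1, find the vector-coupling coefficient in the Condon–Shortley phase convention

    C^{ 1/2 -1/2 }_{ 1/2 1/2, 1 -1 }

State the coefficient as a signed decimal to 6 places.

j₁+j₂−J=1  J+j₁−j₂=0  J−j₁+j₂=1  j₁+j₂+J+1=3
(j₁±m₁, j₂±m₂, J±M) = (1,0,0,2,0,1)
P² = 2/3
sum k=0..0:
  [0] +1/1 = 1
S = 1
C² = P²·S² = 2/3 ; C = +0.816497

+0.816497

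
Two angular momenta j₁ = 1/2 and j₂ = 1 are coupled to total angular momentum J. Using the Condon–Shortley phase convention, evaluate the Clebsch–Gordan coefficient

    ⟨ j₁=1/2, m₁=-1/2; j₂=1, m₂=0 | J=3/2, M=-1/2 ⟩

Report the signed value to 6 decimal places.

+√(2/3) = +0.816497

√[4·0!1!2!/4! · 0!1!1!1!1!2!] = √(2/3)
  +(−1)^0/∏(0,0,1,1,0,1)! = 1  (running 1)
⟨..|..⟩ = √(2/3)·(1) = +0.816497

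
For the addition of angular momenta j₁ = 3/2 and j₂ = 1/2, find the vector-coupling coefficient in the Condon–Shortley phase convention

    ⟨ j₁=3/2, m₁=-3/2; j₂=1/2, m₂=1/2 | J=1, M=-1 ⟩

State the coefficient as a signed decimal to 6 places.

−√(3/4) ≈ -0.866025

j₁+j₂−J=1  J+j₁−j₂=2  J−j₁+j₂=0  j₁+j₂+J+1=4
(j₁±m₁, j₂±m₂, J±M) = (0,3,1,0,0,2)
P² = 3
sum k=1..1:
  [1] −1/2 = -1/2
S = -1/2
C² = P²·S² = 3/4 ; C = -0.866025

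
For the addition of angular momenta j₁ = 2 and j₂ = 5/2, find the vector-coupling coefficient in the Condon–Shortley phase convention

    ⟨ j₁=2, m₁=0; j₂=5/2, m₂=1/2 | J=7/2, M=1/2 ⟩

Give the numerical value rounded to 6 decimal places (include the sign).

-0.195180

triangle: 1!·3!·4!/9! = 144/362880
(j±m)!: 2!·2!·3!·2!·4!·3! = 6912
prefactor² = (2J+1)·Δ·N² = 768/35
  k=0: +1/(0!·1!·2!·3!·1!·1!) = 1/12
  k=1: −1/(1!·0!·1!·2!·2!·2!) = -1/8
Σ = -1/24  ⇒  CG² = 768/35·(-1/24)² = 4/105
CG = −√(4/105) = -0.195180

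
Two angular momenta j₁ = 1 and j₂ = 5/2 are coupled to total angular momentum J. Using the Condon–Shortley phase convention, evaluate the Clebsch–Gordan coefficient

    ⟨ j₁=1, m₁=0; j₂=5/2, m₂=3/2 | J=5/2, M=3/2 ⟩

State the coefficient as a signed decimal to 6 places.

−√(9/35) = -0.507093

j₁+j₂−J=1  J+j₁−j₂=1  J−j₁+j₂=4  j₁+j₂+J+1=7
(j₁±m₁, j₂±m₂, J±M) = (1,1,4,1,4,1)
P² = 576/35
sum k=0..1:
  [0] +1/24 = 1/24
  [1] −1/6 = -1/6
S = -1/8
C² = P²·S² = 9/35 ; C = -0.507093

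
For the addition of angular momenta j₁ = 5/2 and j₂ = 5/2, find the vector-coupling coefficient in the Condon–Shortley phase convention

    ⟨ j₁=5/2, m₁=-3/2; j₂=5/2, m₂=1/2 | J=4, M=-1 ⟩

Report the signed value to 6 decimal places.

−√(5/14) = -0.597614

√[9·1!4!4!/10! · 1!4!3!2!3!5!] = √(10368/35)
  +(−1)^0/∏(0,1,4,3,0,1)! = 1/144  (running 1/144)
  +(−1)^1/∏(1,0,3,2,1,2)! = -1/24  (running -5/144)
⟨..|..⟩ = √(10368/35)·(-5/144) = -0.597614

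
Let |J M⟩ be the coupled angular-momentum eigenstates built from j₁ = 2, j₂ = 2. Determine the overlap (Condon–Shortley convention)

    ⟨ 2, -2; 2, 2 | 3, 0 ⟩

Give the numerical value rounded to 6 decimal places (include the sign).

−√(1/10) ≈ -0.316228

j₁+j₂−J=1  J+j₁−j₂=3  J−j₁+j₂=3  j₁+j₂+J+1=8
(j₁±m₁, j₂±m₂, J±M) = (0,4,4,0,3,3)
P² = 648/5
sum k=1..1:
  [1] −1/36 = -1/36
S = -1/36
C² = P²·S² = 1/10 ; C = -0.316228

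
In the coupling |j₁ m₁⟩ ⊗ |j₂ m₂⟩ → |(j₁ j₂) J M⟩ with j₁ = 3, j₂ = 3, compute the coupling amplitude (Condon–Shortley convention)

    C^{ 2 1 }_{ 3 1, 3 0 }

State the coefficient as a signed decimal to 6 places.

j₁+j₂−J=4  J+j₁−j₂=2  J−j₁+j₂=2  j₁+j₂+J+1=9
(j₁±m₁, j₂±m₂, J±M) = (4,2,3,3,3,1)
P² = 96/7
sum k=1..2:
  [1] −1/12 = -1/12
  [2] +1/8 = 1/8
S = 1/24
C² = P²·S² = 1/42 ; C = +0.154303

+√(1/42) = +0.154303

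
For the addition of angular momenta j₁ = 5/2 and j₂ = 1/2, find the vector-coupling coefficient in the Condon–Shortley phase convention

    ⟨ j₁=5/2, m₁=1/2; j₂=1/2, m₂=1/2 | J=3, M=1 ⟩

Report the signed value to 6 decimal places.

triangle: 0!×5!×1!/7! = 120/5040
(j±m)!: 3!×2!×1!×0!×4!×2! = 576
prefactor² = (2J+1)×Δ×N² = 96
  k=0: +1/(0!×0!×2!×1!×3!×0!) = 1/12
Σ = 1/12  ⇒  CG² = 96×1/12² = 2/3
CG = +√(2/3) = +0.816497

+0.816497  (= +√(2/3))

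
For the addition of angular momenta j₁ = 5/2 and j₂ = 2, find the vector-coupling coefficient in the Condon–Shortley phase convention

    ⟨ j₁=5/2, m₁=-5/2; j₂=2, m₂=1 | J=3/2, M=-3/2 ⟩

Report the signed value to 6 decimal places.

−√(2/7) ≈ -0.534522

triangle: 3!*2!*1!/7! = 12/5040
(j±m)!: 0!*5!*3!*1!*0!*3! = 4320
prefactor² = (2J+1)*Δ*N² = 288/7
  k=3: −1/(3!*0!*2!*0!*0!*1!) = -1/12
Σ = -1/12  ⇒  CG² = 288/7*(-1/12)² = 2/7
CG = −√(2/7) = -0.534522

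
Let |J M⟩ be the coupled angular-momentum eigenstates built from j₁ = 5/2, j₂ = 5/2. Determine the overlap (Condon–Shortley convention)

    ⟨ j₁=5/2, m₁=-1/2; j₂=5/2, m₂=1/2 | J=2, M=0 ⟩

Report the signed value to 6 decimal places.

triangle: 3!*2!*2!/8! = 24/40320
(j±m)!: 2!*3!*3!*2!*2!*2! = 576
prefactor² = (2J+1)*Δ*N² = 12/7
  k=1: −1/(1!*2!*2!*2!*0!*0!) = -1/8
  k=2: +1/(2!*1!*1!*1!*1!*1!) = 1/2
  k=3: −1/(3!*0!*0!*0!*2!*2!) = -1/24
Σ = 1/3  ⇒  CG² = 12/7*1/3² = 4/21
CG = +√(4/21) = +0.436436

+0.436436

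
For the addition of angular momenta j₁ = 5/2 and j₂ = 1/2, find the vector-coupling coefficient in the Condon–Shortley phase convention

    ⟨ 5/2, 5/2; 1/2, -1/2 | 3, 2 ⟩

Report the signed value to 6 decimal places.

+√(1/6) = +0.408248

√[7·0!5!1!/7! · 5!0!0!1!5!1!] = √(2400)
  +(−1)^0/∏(0,0,0,0,5,1)! = 1/120  (running 1/120)
⟨..|..⟩ = √(2400)·(1/120) = +0.408248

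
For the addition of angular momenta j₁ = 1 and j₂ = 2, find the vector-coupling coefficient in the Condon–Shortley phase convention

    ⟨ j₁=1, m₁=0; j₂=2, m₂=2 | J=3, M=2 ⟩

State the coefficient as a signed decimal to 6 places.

+0.577350  (= +√(1/3))

j₁+j₂−J=0  J+j₁−j₂=2  J−j₁+j₂=4  j₁+j₂+J+1=7
(j₁±m₁, j₂±m₂, J±M) = (1,1,4,0,5,1)
P² = 192
sum k=0..0:
  [0] +1/24 = 1/24
S = 1/24
C² = P²·S² = 1/3 ; C = +0.577350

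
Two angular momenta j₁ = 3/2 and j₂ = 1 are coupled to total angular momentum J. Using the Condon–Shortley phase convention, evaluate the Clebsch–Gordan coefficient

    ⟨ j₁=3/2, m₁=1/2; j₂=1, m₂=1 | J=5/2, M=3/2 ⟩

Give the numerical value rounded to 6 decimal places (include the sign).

+0.774597  (= +√(3/5))

√[6·0!3!2!/6! · 2!1!2!0!4!1!] = √(48/5)
  +(−1)^0/∏(0,0,1,2,2,0)! = 1/4  (running 1/4)
⟨..|..⟩ = √(48/5)·(1/4) = +0.774597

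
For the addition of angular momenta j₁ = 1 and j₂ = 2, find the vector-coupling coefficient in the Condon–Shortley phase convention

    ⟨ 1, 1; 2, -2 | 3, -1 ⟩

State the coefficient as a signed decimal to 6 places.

+0.258199  (= +√(1/15))

triangle: 0!·2!·4!/7! = 48/5040
(j±m)!: 2!·0!·0!·4!·2!·4! = 2304
prefactor² = (2J+1)·Δ·N² = 768/5
  k=0: +1/(0!·0!·0!·0!·2!·4!) = 1/48
Σ = 1/48  ⇒  CG² = 768/5·1/48² = 1/15
CG = +√(1/15) = +0.258199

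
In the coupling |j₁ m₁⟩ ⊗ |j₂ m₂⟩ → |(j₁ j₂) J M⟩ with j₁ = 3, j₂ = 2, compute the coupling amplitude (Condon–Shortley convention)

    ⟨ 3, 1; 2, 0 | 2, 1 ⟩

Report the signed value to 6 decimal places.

j₁+j₂−J=3  J+j₁−j₂=3  J−j₁+j₂=1  j₁+j₂+J+1=8
(j₁±m₁, j₂±m₂, J±M) = (4,2,2,2,3,1)
P² = 36/7
sum k=1..2:
  [1] −1/4 = -1/4
  [2] +1/12 = 1/12
S = -1/6
C² = P²·S² = 1/7 ; C = -0.377964

−√(1/7) ≈ -0.377964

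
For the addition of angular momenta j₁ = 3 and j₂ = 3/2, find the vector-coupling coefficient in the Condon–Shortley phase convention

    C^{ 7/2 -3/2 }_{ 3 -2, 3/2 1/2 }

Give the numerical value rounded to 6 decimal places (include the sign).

−√(3/7) = -0.654654

j₁+j₂−J=1  J+j₁−j₂=5  J−j₁+j₂=2  j₁+j₂+J+1=9
(j₁±m₁, j₂±m₂, J±M) = (1,5,2,1,2,5)
P² = 6400/21
sum k=0..1:
  [0] +1/240 = 1/240
  [1] −1/24 = -1/24
S = -3/80
C² = P²·S² = 3/7 ; C = -0.654654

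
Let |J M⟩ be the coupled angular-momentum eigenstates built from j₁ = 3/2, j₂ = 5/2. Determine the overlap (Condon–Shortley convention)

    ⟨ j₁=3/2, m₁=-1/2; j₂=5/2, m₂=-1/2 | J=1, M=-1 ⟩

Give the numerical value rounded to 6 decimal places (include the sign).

+0.387298  (= +√(3/20))

√[3·3!0!2!/6! · 1!2!2!3!0!2!] = √(12/5)
  +(−1)^2/∏(2,1,0,0,0,2)! = 1/4  (running 1/4)
⟨..|..⟩ = √(12/5)·(1/4) = +0.387298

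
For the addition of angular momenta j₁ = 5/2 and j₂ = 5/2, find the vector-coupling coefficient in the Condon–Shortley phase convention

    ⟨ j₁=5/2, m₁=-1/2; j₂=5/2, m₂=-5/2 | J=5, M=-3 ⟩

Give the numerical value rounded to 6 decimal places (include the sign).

+√(2/9) = +0.471405

j₁+j₂−J=0  J+j₁−j₂=5  J−j₁+j₂=5  j₁+j₂+J+1=11
(j₁±m₁, j₂±m₂, J±M) = (2,3,0,5,2,8)
P² = 460800
sum k=0..0:
  [0] +1/1440 = 1/1440
S = 1/1440
C² = P²·S² = 2/9 ; C = +0.471405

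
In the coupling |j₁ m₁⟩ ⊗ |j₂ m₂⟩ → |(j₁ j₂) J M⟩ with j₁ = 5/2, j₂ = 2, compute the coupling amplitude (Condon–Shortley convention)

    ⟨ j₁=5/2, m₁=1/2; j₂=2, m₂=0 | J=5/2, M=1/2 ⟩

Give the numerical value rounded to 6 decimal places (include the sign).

-0.478091  (= −√(8/35))

triangle: 2!×3!×2!/8! = 24/40320
(j±m)!: 3!×2!×2!×2!×3!×2! = 576
prefactor² = (2J+1)×Δ×N² = 72/35
  k=0: +1/(0!×2!×2!×2!×1!×0!) = 1/8
  k=1: −1/(1!×1!×1!×1!×2!×1!) = -1/2
  k=2: +1/(2!×0!×0!×0!×3!×2!) = 1/24
Σ = -1/3  ⇒  CG² = 72/35×(-1/3)² = 8/35
CG = −√(8/35) = -0.478091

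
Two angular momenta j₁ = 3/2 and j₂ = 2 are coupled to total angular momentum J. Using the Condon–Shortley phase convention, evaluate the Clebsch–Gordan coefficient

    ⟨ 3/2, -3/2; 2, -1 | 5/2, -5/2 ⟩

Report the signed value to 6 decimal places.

√[6·1!2!3!/7! · 0!3!1!3!0!5!] = √(432/7)
  +(−1)^1/∏(1,0,2,0,0,3)! = -1/12  (running -1/12)
⟨..|..⟩ = √(432/7)·(-1/12) = -0.654654

-0.654654  (= −√(3/7))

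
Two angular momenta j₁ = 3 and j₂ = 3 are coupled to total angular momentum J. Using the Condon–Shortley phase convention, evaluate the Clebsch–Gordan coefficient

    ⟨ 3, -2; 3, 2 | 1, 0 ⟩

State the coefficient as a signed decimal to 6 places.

+0.377964  (= +√(1/7))

j₁+j₂−J=5  J+j₁−j₂=1  J−j₁+j₂=1  j₁+j₂+J+1=8
(j₁±m₁, j₂±m₂, J±M) = (1,5,5,1,1,1)
P² = 900/7
sum k=4..5:
  [4] +1/24 = 1/24
  [5] −1/120 = -1/120
S = 1/30
C² = P²·S² = 1/7 ; C = +0.377964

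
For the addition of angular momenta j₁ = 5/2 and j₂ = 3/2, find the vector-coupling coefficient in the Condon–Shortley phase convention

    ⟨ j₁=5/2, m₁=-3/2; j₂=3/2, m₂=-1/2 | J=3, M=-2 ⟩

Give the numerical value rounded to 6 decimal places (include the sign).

-0.288675

√[7·1!4!2!/8! · 1!4!1!2!1!5!] = √(48)
  +(−1)^0/∏(0,1,4,1,0,1)! = 1/24  (running 1/24)
  +(−1)^1/∏(1,0,3,0,1,2)! = -1/12  (running -1/24)
⟨..|..⟩ = √(48)·(-1/24) = -0.288675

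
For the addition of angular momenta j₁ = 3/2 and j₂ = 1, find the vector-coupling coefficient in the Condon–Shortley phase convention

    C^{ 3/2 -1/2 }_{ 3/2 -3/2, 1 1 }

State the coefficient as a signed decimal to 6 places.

−√(2/5) ≈ -0.632456

√[4·1!2!1!/5! · 0!3!2!0!1!2!] = √(8/5)
  +(−1)^1/∏(1,0,2,1,0,0)! = -1/2  (running -1/2)
⟨..|..⟩ = √(8/5)·(-1/2) = -0.632456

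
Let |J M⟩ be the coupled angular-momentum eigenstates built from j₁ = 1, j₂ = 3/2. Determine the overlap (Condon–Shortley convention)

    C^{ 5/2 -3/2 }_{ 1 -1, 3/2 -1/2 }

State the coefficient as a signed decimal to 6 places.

+0.774597  (= +√(3/5))

j₁+j₂−J=0  J+j₁−j₂=2  J−j₁+j₂=3  j₁+j₂+J+1=6
(j₁±m₁, j₂±m₂, J±M) = (0,2,1,2,1,4)
P² = 48/5
sum k=0..0:
  [0] +1/4 = 1/4
S = 1/4
C² = P²·S² = 3/5 ; C = +0.774597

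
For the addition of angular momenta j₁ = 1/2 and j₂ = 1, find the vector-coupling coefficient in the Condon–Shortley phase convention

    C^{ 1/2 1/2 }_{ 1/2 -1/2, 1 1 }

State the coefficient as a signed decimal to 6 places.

√[2·1!0!1!/3! · 0!1!2!0!1!0!] = √(2/3)
  +(−1)^1/∏(1,0,0,1,0,0)! = -1  (running -1)
⟨..|..⟩ = √(2/3)·(-1) = -0.816497

-0.816497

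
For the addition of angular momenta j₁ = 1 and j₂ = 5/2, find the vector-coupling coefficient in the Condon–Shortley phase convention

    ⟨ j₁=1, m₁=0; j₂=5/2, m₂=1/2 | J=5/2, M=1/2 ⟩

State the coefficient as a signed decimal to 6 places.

√[6·1!1!4!/7! · 1!1!3!2!3!2!] = √(144/35)
  +(−1)^0/∏(0,1,1,3,0,1)! = 1/6  (running 1/6)
  +(−1)^1/∏(1,0,0,2,1,2)! = -1/4  (running -1/12)
⟨..|..⟩ = √(144/35)·(-1/12) = -0.169031

−√(1/35) = -0.169031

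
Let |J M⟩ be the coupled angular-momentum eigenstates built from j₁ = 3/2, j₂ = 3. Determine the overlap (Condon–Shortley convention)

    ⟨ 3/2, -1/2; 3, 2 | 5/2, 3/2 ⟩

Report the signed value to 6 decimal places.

+√(1/14) ≈ +0.267261

triangle: 2!·1!·4!/8! = 48/40320
(j±m)!: 1!·2!·5!·1!·4!·1! = 5760
prefactor² = (2J+1)·Δ·N² = 288/7
  k=1: −1/(1!·1!·1!·4!·0!·0!) = -1/24
  k=2: +1/(2!·0!·0!·3!·1!·1!) = 1/12
Σ = 1/24  ⇒  CG² = 288/7·1/24² = 1/14
CG = +√(1/14) = +0.267261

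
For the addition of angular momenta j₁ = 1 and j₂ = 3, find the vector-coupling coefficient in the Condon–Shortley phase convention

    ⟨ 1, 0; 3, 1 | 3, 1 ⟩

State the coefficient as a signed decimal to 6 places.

-0.288675

triangle: 1!·1!·5!/8! = 120/40320
(j±m)!: 1!·1!·4!·2!·4!·2! = 2304
prefactor² = (2J+1)·Δ·N² = 48
  k=0: +1/(0!·1!·1!·4!·0!·1!) = 1/24
  k=1: −1/(1!·0!·0!·3!·1!·2!) = -1/12
Σ = -1/24  ⇒  CG² = 48·(-1/24)² = 1/12
CG = −√(1/12) = -0.288675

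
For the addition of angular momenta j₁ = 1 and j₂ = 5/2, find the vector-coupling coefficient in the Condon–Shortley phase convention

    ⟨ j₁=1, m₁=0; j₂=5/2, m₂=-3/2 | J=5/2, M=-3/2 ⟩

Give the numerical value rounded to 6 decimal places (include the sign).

+0.507093

j₁+j₂−J=1  J+j₁−j₂=1  J−j₁+j₂=4  j₁+j₂+J+1=7
(j₁±m₁, j₂±m₂, J±M) = (1,1,1,4,1,4)
P² = 576/35
sum k=0..1:
  [0] +1/6 = 1/6
  [1] −1/24 = -1/24
S = 1/8
C² = P²·S² = 9/35 ; C = +0.507093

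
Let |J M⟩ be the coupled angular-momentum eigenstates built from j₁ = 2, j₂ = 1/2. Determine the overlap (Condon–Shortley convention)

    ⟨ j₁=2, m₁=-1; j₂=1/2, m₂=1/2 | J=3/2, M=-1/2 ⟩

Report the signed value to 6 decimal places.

triangle: 1!*3!*0!/5! = 6/120
(j±m)!: 1!*3!*1!*0!*1!*2! = 12
prefactor² = (2J+1)*Δ*N² = 12/5
  k=1: −1/(1!*0!*2!*0!*1!*0!) = -1/2
Σ = -1/2  ⇒  CG² = 12/5*(-1/2)² = 3/5
CG = −√(3/5) = -0.774597

-0.774597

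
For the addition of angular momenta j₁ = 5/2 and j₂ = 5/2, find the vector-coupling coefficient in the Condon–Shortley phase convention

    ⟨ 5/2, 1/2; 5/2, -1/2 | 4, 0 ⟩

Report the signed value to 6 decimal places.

triangle: 1!*4!*4!/10! = 576/3628800
(j±m)!: 3!*2!*2!*3!*4!*4! = 82944
prefactor² = (2J+1)*Δ*N² = 20736/175
  k=0: +1/(0!*1!*2!*2!*2!*2!) = 1/16
  k=1: −1/(1!*0!*1!*1!*3!*3!) = -1/36
Σ = 5/144  ⇒  CG² = 20736/175*5/144² = 1/7
CG = +√(1/7) = +0.377964

+√(1/7) = +0.377964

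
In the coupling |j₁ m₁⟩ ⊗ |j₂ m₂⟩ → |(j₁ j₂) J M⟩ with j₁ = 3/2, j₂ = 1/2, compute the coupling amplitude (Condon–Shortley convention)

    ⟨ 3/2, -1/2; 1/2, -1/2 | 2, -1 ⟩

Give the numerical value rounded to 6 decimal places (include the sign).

+0.866025

j₁+j₂−J=0  J+j₁−j₂=3  J−j₁+j₂=1  j₁+j₂+J+1=5
(j₁±m₁, j₂±m₂, J±M) = (1,2,0,1,1,3)
P² = 3
sum k=0..0:
  [0] +1/2 = 1/2
S = 1/2
C² = P²·S² = 3/4 ; C = +0.866025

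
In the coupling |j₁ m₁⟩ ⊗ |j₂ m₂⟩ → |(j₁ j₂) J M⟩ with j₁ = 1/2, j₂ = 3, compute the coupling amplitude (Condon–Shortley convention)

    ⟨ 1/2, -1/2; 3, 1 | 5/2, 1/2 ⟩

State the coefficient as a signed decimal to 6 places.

−√(4/7) = -0.755929

j₁+j₂−J=1  J+j₁−j₂=0  J−j₁+j₂=5  j₁+j₂+J+1=7
(j₁±m₁, j₂±m₂, J±M) = (0,1,4,2,3,2)
P² = 576/7
sum k=1..1:
  [1] −1/12 = -1/12
S = -1/12
C² = P²·S² = 4/7 ; C = -0.755929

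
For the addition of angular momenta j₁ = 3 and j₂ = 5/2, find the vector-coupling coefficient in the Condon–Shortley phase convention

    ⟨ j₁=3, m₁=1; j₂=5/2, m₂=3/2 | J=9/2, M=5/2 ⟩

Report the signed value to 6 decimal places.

-0.317821  (= −√(10/99))

triangle: 1!·5!·4!/11! = 2880/39916800
(j±m)!: 4!·2!·4!·1!·7!·2! = 11612160
prefactor² = (2J+1)·Δ·N² = 92160/11
  k=0: +1/(0!·1!·2!·4!·3!·0!) = 1/288
  k=1: −1/(1!·0!·1!·3!·4!·1!) = -1/144
Σ = -1/288  ⇒  CG² = 92160/11·(-1/288)² = 10/99
CG = −√(10/99) = -0.317821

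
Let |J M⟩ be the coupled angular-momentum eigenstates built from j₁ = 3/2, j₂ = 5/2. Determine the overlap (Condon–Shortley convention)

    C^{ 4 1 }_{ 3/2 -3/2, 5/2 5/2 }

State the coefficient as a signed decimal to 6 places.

+√(1/56) ≈ +0.133631

j₁+j₂−J=0  J+j₁−j₂=3  J−j₁+j₂=5  j₁+j₂+J+1=9
(j₁±m₁, j₂±m₂, J±M) = (0,3,5,0,5,3)
P² = 64800/7
sum k=0..0:
  [0] +1/720 = 1/720
S = 1/720
C² = P²·S² = 1/56 ; C = +0.133631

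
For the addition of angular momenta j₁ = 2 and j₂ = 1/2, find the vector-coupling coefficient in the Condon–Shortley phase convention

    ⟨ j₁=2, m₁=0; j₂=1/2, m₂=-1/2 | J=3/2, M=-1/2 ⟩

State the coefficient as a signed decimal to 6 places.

+0.632456  (= +√(2/5))

triangle: 1!·3!·0!/5! = 6/120
(j±m)!: 2!·2!·0!·1!·1!·2! = 8
prefactor² = (2J+1)·Δ·N² = 8/5
  k=0: +1/(0!·1!·2!·0!·1!·0!) = 1/2
Σ = 1/2  ⇒  CG² = 8/5·1/2² = 2/5
CG = +√(2/5) = +0.632456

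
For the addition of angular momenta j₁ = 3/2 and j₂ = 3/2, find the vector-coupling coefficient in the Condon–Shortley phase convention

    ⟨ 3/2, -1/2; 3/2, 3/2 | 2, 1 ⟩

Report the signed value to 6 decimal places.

-0.707107

triangle: 1!·2!·2!/6! = 4/720
(j±m)!: 1!·2!·3!·0!·3!·1! = 72
prefactor² = (2J+1)·Δ·N² = 2
  k=1: −1/(1!·0!·1!·2!·1!·0!) = -1/2
Σ = -1/2  ⇒  CG² = 2·(-1/2)² = 1/2
CG = −√(1/2) = -0.707107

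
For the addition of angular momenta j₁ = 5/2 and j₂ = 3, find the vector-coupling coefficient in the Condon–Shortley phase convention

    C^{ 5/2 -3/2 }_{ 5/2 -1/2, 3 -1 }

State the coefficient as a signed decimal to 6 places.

j₁+j₂−J=3  J+j₁−j₂=2  J−j₁+j₂=3  j₁+j₂+J+1=9
(j₁±m₁, j₂±m₂, J±M) = (2,3,2,4,1,4)
P² = 576/35
sum k=1..2:
  [1] −1/8 = -1/8
  [2] +1/12 = 1/12
S = -1/24
C² = P²·S² = 1/35 ; C = -0.169031

-0.169031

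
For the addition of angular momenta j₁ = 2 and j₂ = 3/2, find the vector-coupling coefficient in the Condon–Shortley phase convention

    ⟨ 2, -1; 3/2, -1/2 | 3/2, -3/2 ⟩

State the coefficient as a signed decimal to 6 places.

-0.632456

√[4·2!2!1!/6! · 1!3!1!2!0!3!] = √(8/5)
  +(−1)^1/∏(1,1,2,0,0,1)! = -1/2  (running -1/2)
⟨..|..⟩ = √(8/5)·(-1/2) = -0.632456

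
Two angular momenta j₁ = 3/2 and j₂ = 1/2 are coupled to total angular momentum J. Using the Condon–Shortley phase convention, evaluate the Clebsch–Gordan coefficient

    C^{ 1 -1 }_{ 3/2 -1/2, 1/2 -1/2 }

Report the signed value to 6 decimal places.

triangle: 1!·2!·0!/4! = 2/24
(j±m)!: 1!·2!·0!·1!·0!·2! = 4
prefactor² = (2J+1)·Δ·N² = 1
  k=0: +1/(0!·1!·2!·0!·0!·0!) = 1/2
Σ = 1/2  ⇒  CG² = 1·1/2² = 1/4
CG = +√(1/4) = +0.500000

+0.500000  (= +√(1/4))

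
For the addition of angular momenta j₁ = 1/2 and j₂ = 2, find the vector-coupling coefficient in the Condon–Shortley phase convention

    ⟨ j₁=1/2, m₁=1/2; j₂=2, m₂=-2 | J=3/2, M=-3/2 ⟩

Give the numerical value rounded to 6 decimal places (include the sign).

+0.894427

j₁+j₂−J=1  J+j₁−j₂=0  J−j₁+j₂=3  j₁+j₂+J+1=5
(j₁±m₁, j₂±m₂, J±M) = (1,0,0,4,0,3)
P² = 144/5
sum k=0..0:
  [0] +1/6 = 1/6
S = 1/6
C² = P²·S² = 4/5 ; C = +0.894427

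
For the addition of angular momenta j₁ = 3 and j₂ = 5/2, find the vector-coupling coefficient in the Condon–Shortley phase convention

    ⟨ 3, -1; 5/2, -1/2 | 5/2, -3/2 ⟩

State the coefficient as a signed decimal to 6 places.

j₁+j₂−J=3  J+j₁−j₂=3  J−j₁+j₂=2  j₁+j₂+J+1=9
(j₁±m₁, j₂±m₂, J±M) = (2,4,2,3,1,4)
P² = 576/35
sum k=1..2:
  [1] −1/12 = -1/12
  [2] +1/8 = 1/8
S = 1/24
C² = P²·S² = 1/35 ; C = +0.169031

+√(1/35) ≈ +0.169031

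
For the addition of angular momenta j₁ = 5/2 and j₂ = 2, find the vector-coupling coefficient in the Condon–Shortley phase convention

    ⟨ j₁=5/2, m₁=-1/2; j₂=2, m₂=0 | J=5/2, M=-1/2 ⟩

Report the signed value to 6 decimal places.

√[6·2!3!2!/8! · 2!3!2!2!2!3!] = √(72/35)
  +(−1)^0/∏(0,2,3,2,0,0)! = 1/24  (running 1/24)
  +(−1)^1/∏(1,1,2,1,1,1)! = -1/2  (running -11/24)
  +(−1)^2/∏(2,0,1,0,2,2)! = 1/8  (running -1/3)
⟨..|..⟩ = √(72/35)·(-1/3) = -0.478091

−√(8/35) = -0.478091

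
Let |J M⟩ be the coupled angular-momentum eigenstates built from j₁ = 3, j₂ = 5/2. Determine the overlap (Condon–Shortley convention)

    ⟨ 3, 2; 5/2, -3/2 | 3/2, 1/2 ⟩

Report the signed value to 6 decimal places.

√[4·4!2!1!/8! · 5!1!1!4!2!1!] = √(192/7)
  +(−1)^0/∏(0,4,1,1,1,0)! = 1/24  (running 1/24)
  +(−1)^1/∏(1,3,0,0,2,1)! = -1/12  (running -1/24)
⟨..|..⟩ = √(192/7)·(-1/24) = -0.218218

−√(1/21) = -0.218218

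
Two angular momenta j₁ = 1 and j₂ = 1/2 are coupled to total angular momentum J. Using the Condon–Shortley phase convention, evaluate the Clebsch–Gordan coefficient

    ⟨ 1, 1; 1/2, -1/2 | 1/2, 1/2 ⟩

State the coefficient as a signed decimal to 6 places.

+√(2/3) ≈ +0.816497

j₁+j₂−J=1  J+j₁−j₂=1  J−j₁+j₂=0  j₁+j₂+J+1=3
(j₁±m₁, j₂±m₂, J±M) = (2,0,0,1,1,0)
P² = 2/3
sum k=0..0:
  [0] +1/1 = 1
S = 1
C² = P²·S² = 2/3 ; C = +0.816497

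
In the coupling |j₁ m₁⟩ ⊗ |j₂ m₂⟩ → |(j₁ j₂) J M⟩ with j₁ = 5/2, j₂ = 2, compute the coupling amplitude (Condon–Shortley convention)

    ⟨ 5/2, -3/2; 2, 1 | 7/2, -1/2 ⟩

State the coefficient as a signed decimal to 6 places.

-0.619780

j₁+j₂−J=1  J+j₁−j₂=4  J−j₁+j₂=3  j₁+j₂+J+1=9
(j₁±m₁, j₂±m₂, J±M) = (1,4,3,1,3,4)
P² = 2304/35
sum k=0..1:
  [0] +1/144 = 1/144
  [1] −1/12 = -1/12
S = -11/144
C² = P²·S² = 121/315 ; C = -0.619780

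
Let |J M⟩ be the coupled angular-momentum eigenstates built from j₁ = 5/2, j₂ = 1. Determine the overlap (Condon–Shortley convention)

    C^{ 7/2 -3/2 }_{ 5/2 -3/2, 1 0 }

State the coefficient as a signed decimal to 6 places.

+0.690066  (= +√(10/21))

triangle: 0!×5!×2!/8! = 240/40320
(j±m)!: 1!×4!×1!×1!×2!×5! = 5760
prefactor² = (2J+1)×Δ×N² = 1920/7
  k=0: +1/(0!×0!×4!×1!×1!×1!) = 1/24
Σ = 1/24  ⇒  CG² = 1920/7×1/24² = 10/21
CG = +√(10/21) = +0.690066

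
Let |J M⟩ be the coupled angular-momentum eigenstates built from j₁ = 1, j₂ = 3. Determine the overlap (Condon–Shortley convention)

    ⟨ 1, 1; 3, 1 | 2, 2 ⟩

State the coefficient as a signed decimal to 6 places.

+0.218218  (= +√(1/21))

j₁+j₂−J=2  J+j₁−j₂=0  J−j₁+j₂=4  j₁+j₂+J+1=7
(j₁±m₁, j₂±m₂, J±M) = (2,0,4,2,4,0)
P² = 768/7
sum k=0..0:
  [0] +1/48 = 1/48
S = 1/48
C² = P²·S² = 1/21 ; C = +0.218218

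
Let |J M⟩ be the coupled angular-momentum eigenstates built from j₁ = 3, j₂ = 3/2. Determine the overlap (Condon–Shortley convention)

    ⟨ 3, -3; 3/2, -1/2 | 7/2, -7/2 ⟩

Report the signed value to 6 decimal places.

−√(2/3) = -0.816497

j₁+j₂−J=1  J+j₁−j₂=5  J−j₁+j₂=2  j₁+j₂+J+1=9
(j₁±m₁, j₂±m₂, J±M) = (0,6,1,2,0,7)
P² = 38400
sum k=1..1:
  [1] −1/240 = -1/240
S = -1/240
C² = P²·S² = 2/3 ; C = -0.816497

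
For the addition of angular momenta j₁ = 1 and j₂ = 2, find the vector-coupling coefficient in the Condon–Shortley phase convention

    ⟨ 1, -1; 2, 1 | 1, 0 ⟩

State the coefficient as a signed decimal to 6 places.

j₁+j₂−J=2  J+j₁−j₂=0  J−j₁+j₂=2  j₁+j₂+J+1=5
(j₁±m₁, j₂±m₂, J±M) = (0,2,3,1,1,1)
P² = 6/5
sum k=2..2:
  [2] +1/2 = 1/2
S = 1/2
C² = P²·S² = 3/10 ; C = +0.547723

+√(3/10) ≈ +0.547723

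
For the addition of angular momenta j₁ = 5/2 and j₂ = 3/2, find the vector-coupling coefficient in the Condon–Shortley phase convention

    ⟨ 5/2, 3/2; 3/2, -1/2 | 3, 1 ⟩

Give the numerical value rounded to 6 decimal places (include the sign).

√[7·1!4!2!/8! · 4!1!1!2!4!2!] = √(96/5)
  +(−1)^0/∏(0,1,1,1,3,1)! = 1/6  (running 1/6)
  +(−1)^1/∏(1,0,0,0,4,2)! = -1/48  (running 7/48)
⟨..|..⟩ = √(96/5)·(7/48) = +0.639010

+√(49/120) = +0.639010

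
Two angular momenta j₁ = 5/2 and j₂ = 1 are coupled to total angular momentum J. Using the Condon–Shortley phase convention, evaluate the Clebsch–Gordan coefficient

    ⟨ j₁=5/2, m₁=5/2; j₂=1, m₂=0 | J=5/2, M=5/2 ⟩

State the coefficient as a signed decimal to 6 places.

j₁+j₂−J=1  J+j₁−j₂=4  J−j₁+j₂=1  j₁+j₂+J+1=7
(j₁±m₁, j₂±m₂, J±M) = (5,0,1,1,5,0)
P² = 2880/7
sum k=0..0:
  [0] +1/24 = 1/24
S = 1/24
C² = P²·S² = 5/7 ; C = +0.845154

+0.845154  (= +√(5/7))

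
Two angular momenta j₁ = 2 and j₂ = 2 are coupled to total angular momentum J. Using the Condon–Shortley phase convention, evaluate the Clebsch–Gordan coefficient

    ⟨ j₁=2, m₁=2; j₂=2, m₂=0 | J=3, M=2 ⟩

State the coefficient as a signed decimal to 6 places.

+0.707107  (= +√(1/2))

triangle: 1!*3!*3!/8! = 36/40320
(j±m)!: 4!*0!*2!*2!*5!*1! = 11520
prefactor² = (2J+1)*Δ*N² = 72
  k=0: +1/(0!*1!*0!*2!*3!*1!) = 1/12
Σ = 1/12  ⇒  CG² = 72*1/12² = 1/2
CG = +√(1/2) = +0.707107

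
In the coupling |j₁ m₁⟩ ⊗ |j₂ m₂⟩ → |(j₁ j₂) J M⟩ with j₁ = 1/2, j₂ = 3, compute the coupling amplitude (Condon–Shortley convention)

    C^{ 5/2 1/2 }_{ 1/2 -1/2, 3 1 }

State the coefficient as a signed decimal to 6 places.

−√(4/7) ≈ -0.755929

j₁+j₂−J=1  J+j₁−j₂=0  J−j₁+j₂=5  j₁+j₂+J+1=7
(j₁±m₁, j₂±m₂, J±M) = (0,1,4,2,3,2)
P² = 576/7
sum k=1..1:
  [1] −1/12 = -1/12
S = -1/12
C² = P²·S² = 4/7 ; C = -0.755929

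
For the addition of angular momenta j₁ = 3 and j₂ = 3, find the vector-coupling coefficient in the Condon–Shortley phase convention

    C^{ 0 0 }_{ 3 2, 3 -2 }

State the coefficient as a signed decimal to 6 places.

-0.377964

√[1·6!0!0!/7! · 5!1!1!5!0!0!] = √(14400/7)
  +(−1)^1/∏(1,5,0,0,0,0)! = -1/120  (running -1/120)
⟨..|..⟩ = √(14400/7)·(-1/120) = -0.377964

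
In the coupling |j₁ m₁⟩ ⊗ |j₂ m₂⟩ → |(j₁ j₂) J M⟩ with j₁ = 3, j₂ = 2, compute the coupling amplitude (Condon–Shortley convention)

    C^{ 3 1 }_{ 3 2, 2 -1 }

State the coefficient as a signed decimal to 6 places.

√[7·2!4!2!/9! · 5!1!1!3!4!2!] = √(64)
  +(−1)^0/∏(0,2,1,1,3,1)! = 1/12  (running 1/12)
  +(−1)^1/∏(1,1,0,0,4,2)! = -1/48  (running 1/16)
⟨..|..⟩ = √(64)·(1/16) = +0.500000

+√(1/4) ≈ +0.500000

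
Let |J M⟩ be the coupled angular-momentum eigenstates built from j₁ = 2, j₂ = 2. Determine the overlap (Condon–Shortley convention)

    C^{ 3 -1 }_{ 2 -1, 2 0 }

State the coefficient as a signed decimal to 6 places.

-0.447214

j₁+j₂−J=1  J+j₁−j₂=3  J−j₁+j₂=3  j₁+j₂+J+1=8
(j₁±m₁, j₂±m₂, J±M) = (1,3,2,2,2,4)
P² = 36/5
sum k=0..1:
  [0] +1/12 = 1/12
  [1] −1/4 = -1/4
S = -1/6
C² = P²·S² = 1/5 ; C = -0.447214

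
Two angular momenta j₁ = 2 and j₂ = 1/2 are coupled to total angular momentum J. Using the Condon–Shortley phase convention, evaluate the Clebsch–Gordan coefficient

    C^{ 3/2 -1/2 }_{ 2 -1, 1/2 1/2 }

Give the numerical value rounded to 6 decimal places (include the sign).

−√(3/5) ≈ -0.774597

triangle: 1!·3!·0!/5! = 6/120
(j±m)!: 1!·3!·1!·0!·1!·2! = 12
prefactor² = (2J+1)·Δ·N² = 12/5
  k=1: −1/(1!·0!·2!·0!·1!·0!) = -1/2
Σ = -1/2  ⇒  CG² = 12/5·(-1/2)² = 3/5
CG = −√(3/5) = -0.774597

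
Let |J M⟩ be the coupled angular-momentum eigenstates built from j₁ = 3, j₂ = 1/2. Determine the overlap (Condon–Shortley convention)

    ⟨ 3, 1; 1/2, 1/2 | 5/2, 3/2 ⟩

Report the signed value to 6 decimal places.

triangle: 1!·5!·0!/7! = 120/5040
(j±m)!: 4!·2!·1!·0!·4!·1! = 1152
prefactor² = (2J+1)·Δ·N² = 1152/7
  k=1: −1/(1!·0!·1!·0!·4!·0!) = -1/24
Σ = -1/24  ⇒  CG² = 1152/7·(-1/24)² = 2/7
CG = −√(2/7) = -0.534522

-0.534522  (= −√(2/7))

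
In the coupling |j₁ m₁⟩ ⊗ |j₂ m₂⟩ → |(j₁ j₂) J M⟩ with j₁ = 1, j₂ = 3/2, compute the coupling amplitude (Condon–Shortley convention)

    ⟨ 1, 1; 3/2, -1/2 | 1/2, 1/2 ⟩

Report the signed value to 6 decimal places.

√[2·2!0!1!/4! · 2!0!1!2!1!0!] = √(2/3)
  +(−1)^0/∏(0,2,0,1,0,0)! = 1/2  (running 1/2)
⟨..|..⟩ = √(2/3)·(1/2) = +0.408248

+0.408248  (= +√(1/6))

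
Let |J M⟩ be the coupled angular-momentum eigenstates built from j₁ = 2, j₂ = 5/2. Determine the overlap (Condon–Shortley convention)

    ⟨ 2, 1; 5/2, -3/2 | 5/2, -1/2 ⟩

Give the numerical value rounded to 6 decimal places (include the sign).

+√(6/35) = +0.414039

triangle: 2!·2!·3!/8! = 24/40320
(j±m)!: 3!·1!·1!·4!·2!·3! = 1728
prefactor² = (2J+1)·Δ·N² = 216/35
  k=0: +1/(0!·2!·1!·1!·1!·2!) = 1/4
  k=1: −1/(1!·1!·0!·0!·2!·3!) = -1/12
Σ = 1/6  ⇒  CG² = 216/35·1/6² = 6/35
CG = +√(6/35) = +0.414039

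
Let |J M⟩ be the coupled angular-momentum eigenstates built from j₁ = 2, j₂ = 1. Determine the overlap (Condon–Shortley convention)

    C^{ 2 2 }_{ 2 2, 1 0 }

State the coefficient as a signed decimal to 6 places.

+0.816497  (= +√(2/3))

triangle: 1!·3!·1!/6! = 6/720
(j±m)!: 4!·0!·1!·1!·4!·0! = 576
prefactor² = (2J+1)·Δ·N² = 24
  k=0: +1/(0!·1!·0!·1!·3!·0!) = 1/6
Σ = 1/6  ⇒  CG² = 24·1/6² = 2/3
CG = +√(2/3) = +0.816497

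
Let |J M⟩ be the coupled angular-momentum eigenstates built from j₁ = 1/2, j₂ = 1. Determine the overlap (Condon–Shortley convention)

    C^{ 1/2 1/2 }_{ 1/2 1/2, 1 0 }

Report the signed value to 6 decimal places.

triangle: 1!*0!*1!/3! = 1/6
(j±m)!: 1!*0!*1!*1!*1!*0! = 1
prefactor² = (2J+1)*Δ*N² = 1/3
  k=0: +1/(0!*1!*0!*1!*0!*0!) = 1
Σ = 1  ⇒  CG² = 1/3*1² = 1/3
CG = +√(1/3) = +0.577350

+0.577350  (= +√(1/3))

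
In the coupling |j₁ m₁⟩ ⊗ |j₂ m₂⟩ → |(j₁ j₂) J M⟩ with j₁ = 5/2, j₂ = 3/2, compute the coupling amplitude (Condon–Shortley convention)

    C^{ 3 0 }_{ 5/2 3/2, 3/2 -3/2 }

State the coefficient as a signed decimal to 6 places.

√[7·1!4!2!/8! · 4!1!0!3!3!3!] = √(216/5)
  +(−1)^0/∏(0,1,1,0,3,2)! = 1/12  (running 1/12)
⟨..|..⟩ = √(216/5)·(1/12) = +0.547723

+0.547723  (= +√(3/10))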